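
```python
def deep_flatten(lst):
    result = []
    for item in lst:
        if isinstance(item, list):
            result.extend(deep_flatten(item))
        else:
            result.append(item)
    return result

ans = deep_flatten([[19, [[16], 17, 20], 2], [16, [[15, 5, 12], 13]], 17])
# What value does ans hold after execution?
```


deep_flatten([[19, [[16], 17, 20], 2], [16, [[15, 5, 12], 13]], 17])
Processing each element:
  [19, [[16], 17, 20], 2] is a list -> deep_flatten recursively -> [19, 16, 17, 20, 2]
  [16, [[15, 5, 12], 13]] is a list -> deep_flatten recursively -> [16, 15, 5, 12, 13]
  17 is not a list -> append 17
= [19, 16, 17, 20, 2, 16, 15, 5, 12, 13, 17]


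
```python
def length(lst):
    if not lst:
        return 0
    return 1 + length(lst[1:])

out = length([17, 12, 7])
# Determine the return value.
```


length([17, 12, 7])
= 1 + length([12, 7])
= 1 + 1 + length([7])
= 1 + 1 + 1 + length([])
= 1 + 1 + 1 + 0
= 3


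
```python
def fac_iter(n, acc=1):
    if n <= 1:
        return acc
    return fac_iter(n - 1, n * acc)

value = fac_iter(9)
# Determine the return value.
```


fac_iter(9, 1)
= fac_iter(8, 9 * 1) = fac_iter(8, 9)
= fac_iter(7, 8 * 9) = fac_iter(7, 72)
= fac_iter(6, 7 * 72) = fac_iter(6, 504)
= fac_iter(5, 6 * 504) = fac_iter(5, 3024)
= fac_iter(4, 5 * 3024) = fac_iter(4, 15120)
= fac_iter(3, 4 * 15120) = fac_iter(3, 60480)
= fac_iter(2, 3 * 60480) = fac_iter(2, 181440)
= fac_iter(1, 2 * 181440) = fac_iter(1, 362880)
n <= 1, return acc = 362880


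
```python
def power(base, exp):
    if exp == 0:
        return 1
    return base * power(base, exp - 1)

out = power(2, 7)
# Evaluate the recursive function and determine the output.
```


power(2, 7)
= 2 * power(2, 6)
= 2 * 2 * power(2, 5)
= 2 * 2 * 2 * power(2, 4)
= 2 * 2 * 2 * 2 * power(2, 3)
= 2 * 2 * 2 * 2 * 2 * power(2, 2)
= 2 * 2 * 2 * 2 * 2 * 2 * power(2, 1)
= 2 * 2 * 2 * 2 * 2 * 2 * 2 * power(2, 0)
= 2 * 2 * 2 * 2 * 2 * 2 * 2 * 1
= 128


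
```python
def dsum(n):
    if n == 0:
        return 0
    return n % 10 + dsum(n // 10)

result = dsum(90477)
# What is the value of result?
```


dsum(90477)
= 7 + dsum(9047)
= 7 + 7 + dsum(904)
= 7 + 7 + 4 + dsum(90)
= 7 + 7 + 4 + 0 + dsum(9)
= 7 + 7 + 4 + 0 + 9 + dsum(0)
= 7 + 7 + 4 + 0 + 9 + 0
= 27


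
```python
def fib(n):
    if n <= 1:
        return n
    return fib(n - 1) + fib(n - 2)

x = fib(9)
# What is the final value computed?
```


fib(9)
= fib(8) + fib(7)
= (fib(7) + fib(6)) + fib(7)
Computing bottom-up: fib(0)=0, fib(1)=1, fib(2)=1, fib(3)=2, fib(4)=3, fib(5)=5, fib(6)=8, fib(7)=13, fib(8)=21, fib(9)=34
= 34


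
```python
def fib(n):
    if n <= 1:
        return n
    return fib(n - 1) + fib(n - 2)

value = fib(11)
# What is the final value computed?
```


fib(11)
= fib(10) + fib(9)
= (fib(9) + fib(8)) + fib(9)
Computing bottom-up: fib(0)=0, fib(1)=1, fib(2)=1, fib(3)=2, fib(4)=3, fib(5)=5, fib(6)=8, fib(7)=13, fib(8)=21, fib(9)=34, fib(10)=55, fib(11)=89
= 89


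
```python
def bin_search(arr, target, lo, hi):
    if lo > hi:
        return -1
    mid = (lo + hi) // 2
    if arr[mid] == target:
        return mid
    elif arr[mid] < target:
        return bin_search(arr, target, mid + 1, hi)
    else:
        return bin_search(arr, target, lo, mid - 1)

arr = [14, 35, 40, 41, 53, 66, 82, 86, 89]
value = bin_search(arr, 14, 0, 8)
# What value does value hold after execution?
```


bin_search(arr, 14, 0, 8)
lo=0, hi=8, mid=4, arr[mid]=53
53 > 14, search left half
lo=0, hi=3, mid=1, arr[mid]=35
35 > 14, search left half
lo=0, hi=0, mid=0, arr[mid]=14
arr[0] == 14, found at index 0
= 0


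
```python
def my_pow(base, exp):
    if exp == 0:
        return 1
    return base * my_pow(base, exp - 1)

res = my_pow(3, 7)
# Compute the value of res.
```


my_pow(3, 7)
= 3 * my_pow(3, 6)
= 3 * 3 * my_pow(3, 5)
= 3 * 3 * 3 * my_pow(3, 4)
= 3 * 3 * 3 * 3 * my_pow(3, 3)
= 3 * 3 * 3 * 3 * 3 * my_pow(3, 2)
= 3 * 3 * 3 * 3 * 3 * 3 * my_pow(3, 1)
= 3 * 3 * 3 * 3 * 3 * 3 * 3 * my_pow(3, 0)
= 3 * 3 * 3 * 3 * 3 * 3 * 3 * 1
= 2187


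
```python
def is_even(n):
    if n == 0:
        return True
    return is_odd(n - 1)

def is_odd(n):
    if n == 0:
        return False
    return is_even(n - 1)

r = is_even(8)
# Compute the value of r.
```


is_even(8)
= is_odd(7)
= is_even(6)
= is_odd(5)
= is_even(4)
= is_odd(3)
= is_even(2)
= is_odd(1)
= is_even(0)
n == 0: return True
= True


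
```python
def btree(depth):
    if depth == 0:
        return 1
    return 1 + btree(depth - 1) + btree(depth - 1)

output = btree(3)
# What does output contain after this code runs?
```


btree(3)
= 1 + btree(2) + btree(2)
= 1 + 2 * btree(2)
btree(k) = 2^(k+1) - 1
btree(0) = 1
btree(1) = 3
btree(2) = 7
btree(3) = 15
btree(3) = 2^4 - 1 = 15


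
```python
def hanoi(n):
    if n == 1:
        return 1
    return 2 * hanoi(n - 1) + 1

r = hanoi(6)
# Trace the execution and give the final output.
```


hanoi(6)
= 2 * hanoi(5) + 1
= 2 * (2 * hanoi(4) + 1) + 1
= 2 * (2 * (2 * hanoi(3) + 1) + 1) + 1
= 2 * (2 * (2 * (2 * hanoi(2) + 1) + 1) + 1) + 1
= 2 * (2 * (2 * (2 * (2 * hanoi(1) + 1) + 1) + 1) + 1) + 1
Now compute bottom-up:
hanoi(1) = 1
hanoi(2) = 2 * 1 + 1 = 3
hanoi(3) = 2 * 3 + 1 = 7
hanoi(4) = 2 * 7 + 1 = 15
hanoi(5) = 2 * 15 + 1 = 31
hanoi(6) = 2 * 31 + 1 = 63
= 63


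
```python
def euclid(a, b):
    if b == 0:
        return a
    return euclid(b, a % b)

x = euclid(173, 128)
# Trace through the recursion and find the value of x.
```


euclid(173, 128)
= euclid(128, 173 % 128) = euclid(128, 45)
= euclid(45, 128 % 45) = euclid(45, 38)
= euclid(38, 45 % 38) = euclid(38, 7)
= euclid(7, 38 % 7) = euclid(7, 3)
= euclid(3, 7 % 3) = euclid(3, 1)
= euclid(1, 3 % 1) = euclid(1, 0)
b == 0, return a = 1


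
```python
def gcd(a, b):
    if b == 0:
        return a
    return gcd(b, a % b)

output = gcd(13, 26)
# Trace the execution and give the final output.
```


gcd(13, 26)
= gcd(26, 13 % 26) = gcd(26, 13)
= gcd(13, 26 % 13) = gcd(13, 0)
b == 0, return a = 13


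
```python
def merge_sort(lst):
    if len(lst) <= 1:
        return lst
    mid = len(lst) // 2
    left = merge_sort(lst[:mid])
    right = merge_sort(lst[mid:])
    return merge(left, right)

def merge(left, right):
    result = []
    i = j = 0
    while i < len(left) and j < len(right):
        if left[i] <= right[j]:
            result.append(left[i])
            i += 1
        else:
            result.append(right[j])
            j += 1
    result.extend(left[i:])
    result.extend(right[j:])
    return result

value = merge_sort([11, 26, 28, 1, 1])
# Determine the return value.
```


merge_sort([11, 26, 28, 1, 1])
Split into [11, 26] and [28, 1, 1]
Left sorted: [11, 26]
Right sorted: [1, 1, 28]
Merge [11, 26] and [1, 1, 28]
= [1, 1, 11, 26, 28]


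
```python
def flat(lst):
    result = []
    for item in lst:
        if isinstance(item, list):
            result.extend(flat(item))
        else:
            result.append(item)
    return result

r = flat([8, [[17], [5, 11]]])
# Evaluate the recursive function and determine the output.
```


flat([8, [[17], [5, 11]]])
Processing each element:
  8 is not a list -> append 8
  [[17], [5, 11]] is a list -> flat recursively -> [17, 5, 11]
= [8, 17, 5, 11]


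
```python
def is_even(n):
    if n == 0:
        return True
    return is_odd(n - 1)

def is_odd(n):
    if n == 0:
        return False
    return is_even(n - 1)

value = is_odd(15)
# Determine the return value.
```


is_odd(15)
= is_even(14)
= is_odd(13)
= is_even(12)
= is_odd(11)
= is_even(10)
= is_odd(9)
= is_even(8)
= is_odd(7)
= is_even(6)
= is_odd(5)
= is_even(4)
= is_odd(3)
= is_even(2)
= is_odd(1)
= is_even(0)
n == 0: return True
= True


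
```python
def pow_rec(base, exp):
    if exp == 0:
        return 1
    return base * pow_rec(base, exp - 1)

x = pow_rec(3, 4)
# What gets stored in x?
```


pow_rec(3, 4)
= 3 * pow_rec(3, 3)
= 3 * 3 * pow_rec(3, 2)
= 3 * 3 * 3 * pow_rec(3, 1)
= 3 * 3 * 3 * 3 * pow_rec(3, 0)
= 3 * 3 * 3 * 3 * 1
= 81


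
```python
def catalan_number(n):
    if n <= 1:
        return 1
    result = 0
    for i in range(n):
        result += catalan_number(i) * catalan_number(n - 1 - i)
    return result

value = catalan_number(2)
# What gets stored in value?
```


catalan_number(2)
= sum of catalan_number(i) * catalan_number(2-1-i) for i in 0..1
  catalan_number(0)*catalan_number(1) = 1*1 = 1
  catalan_number(1)*catalan_number(0) = 1*1 = 1
= 1 + 1
= 2


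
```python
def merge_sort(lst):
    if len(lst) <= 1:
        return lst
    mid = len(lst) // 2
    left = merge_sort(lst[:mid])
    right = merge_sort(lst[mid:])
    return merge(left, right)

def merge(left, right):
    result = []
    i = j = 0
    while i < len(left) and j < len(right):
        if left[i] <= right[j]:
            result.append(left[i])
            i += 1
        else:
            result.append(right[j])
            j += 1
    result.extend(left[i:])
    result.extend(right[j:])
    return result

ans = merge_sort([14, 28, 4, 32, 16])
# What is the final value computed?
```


merge_sort([14, 28, 4, 32, 16])
Split into [14, 28] and [4, 32, 16]
Left sorted: [14, 28]
Right sorted: [4, 16, 32]
Merge [14, 28] and [4, 16, 32]
= [4, 14, 16, 28, 32]


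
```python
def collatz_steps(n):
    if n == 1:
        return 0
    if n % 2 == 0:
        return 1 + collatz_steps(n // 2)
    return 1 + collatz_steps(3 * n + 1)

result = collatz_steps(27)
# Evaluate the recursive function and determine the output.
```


collatz_steps(27)
27 is odd -> 3*27+1 = 82 -> collatz_steps(82)
82 is even -> collatz_steps(41)
41 is odd -> 3*41+1 = 124 -> collatz_steps(124)
124 is even -> collatz_steps(62)
62 is even -> collatz_steps(31)
31 is odd -> 3*31+1 = 94 -> collatz_steps(94)
94 is even -> collatz_steps(47)
47 is odd -> 3*47+1 = 142 -> collatz_steps(142)
142 is even -> collatz_steps(71)
71 is odd -> 3*71+1 = 214 -> collatz_steps(214)
214 is even -> collatz_steps(107)
107 is odd -> 3*107+1 = 322 -> collatz_steps(322)
322 is even -> collatz_steps(161)
161 is odd -> 3*161+1 = 484 -> collatz_steps(484)
484 is even -> collatz_steps(242)
242 is even -> collatz_steps(121)
121 is odd -> 3*121+1 = 364 -> collatz_steps(364)
364 is even -> collatz_steps(182)
182 is even -> collatz_steps(91)
91 is odd -> 3*91+1 = 274 -> collatz_steps(274)
274 is even -> collatz_steps(137)
137 is odd -> 3*137+1 = 412 -> collatz_steps(412)
412 is even -> collatz_steps(206)
206 is even -> collatz_steps(103)
103 is odd -> 3*103+1 = 310 -> collatz_steps(310)
310 is even -> collatz_steps(155)
155 is odd -> 3*155+1 = 466 -> collatz_steps(466)
466 is even -> collatz_steps(233)
233 is odd -> 3*233+1 = 700 -> collatz_steps(700)
700 is even -> collatz_steps(350)
350 is even -> collatz_steps(175)
175 is odd -> 3*175+1 = 526 -> collatz_steps(526)
526 is even -> collatz_steps(263)
263 is odd -> 3*263+1 = 790 -> collatz_steps(790)
790 is even -> collatz_steps(395)
395 is odd -> 3*395+1 = 1186 -> collatz_steps(1186)
1186 is even -> collatz_steps(593)
593 is odd -> 3*593+1 = 1780 -> collatz_steps(1780)
1780 is even -> collatz_steps(890)
890 is even -> collatz_steps(445)
445 is odd -> 3*445+1 = 1336 -> collatz_steps(1336)
1336 is even -> collatz_steps(668)
668 is even -> collatz_steps(334)
334 is even -> collatz_steps(167)
167 is odd -> 3*167+1 = 502 -> collatz_steps(502)
502 is even -> collatz_steps(251)
251 is odd -> 3*251+1 = 754 -> collatz_steps(754)
754 is even -> collatz_steps(377)
377 is odd -> 3*377+1 = 1132 -> collatz_steps(1132)
1132 is even -> collatz_steps(566)
566 is even -> collatz_steps(283)
283 is odd -> 3*283+1 = 850 -> collatz_steps(850)
850 is even -> collatz_steps(425)
425 is odd -> 3*425+1 = 1276 -> collatz_steps(1276)
1276 is even -> collatz_steps(638)
638 is even -> collatz_steps(319)
319 is odd -> 3*319+1 = 958 -> collatz_steps(958)
958 is even -> collatz_steps(479)
479 is odd -> 3*479+1 = 1438 -> collatz_steps(1438)
1438 is even -> collatz_steps(719)
719 is odd -> 3*719+1 = 2158 -> collatz_steps(2158)
2158 is even -> collatz_steps(1079)
1079 is odd -> 3*1079+1 = 3238 -> collatz_steps(3238)
3238 is even -> collatz_steps(1619)
1619 is odd -> 3*1619+1 = 4858 -> collatz_steps(4858)
4858 is even -> collatz_steps(2429)
2429 is odd -> 3*2429+1 = 7288 -> collatz_steps(7288)
7288 is even -> collatz_steps(3644)
3644 is even -> collatz_steps(1822)
1822 is even -> collatz_steps(911)
911 is odd -> 3*911+1 = 2734 -> collatz_steps(2734)
2734 is even -> collatz_steps(1367)
1367 is odd -> 3*1367+1 = 4102 -> collatz_steps(4102)
4102 is even -> collatz_steps(2051)
2051 is odd -> 3*2051+1 = 6154 -> collatz_steps(6154)
6154 is even -> collatz_steps(3077)
3077 is odd -> 3*3077+1 = 9232 -> collatz_steps(9232)
9232 is even -> collatz_steps(4616)
4616 is even -> collatz_steps(2308)
2308 is even -> collatz_steps(1154)
1154 is even -> collatz_steps(577)
577 is odd -> 3*577+1 = 1732 -> collatz_steps(1732)
1732 is even -> collatz_steps(866)
866 is even -> collatz_steps(433)
433 is odd -> 3*433+1 = 1300 -> collatz_steps(1300)
1300 is even -> collatz_steps(650)
650 is even -> collatz_steps(325)
325 is odd -> 3*325+1 = 976 -> collatz_steps(976)
976 is even -> collatz_steps(488)
488 is even -> collatz_steps(244)
244 is even -> collatz_steps(122)
122 is even -> collatz_steps(61)
61 is odd -> 3*61+1 = 184 -> collatz_steps(184)
184 is even -> collatz_steps(92)
92 is even -> collatz_steps(46)
46 is even -> collatz_steps(23)
23 is odd -> 3*23+1 = 70 -> collatz_steps(70)
70 is even -> collatz_steps(35)
35 is odd -> 3*35+1 = 106 -> collatz_steps(106)
106 is even -> collatz_steps(53)
53 is odd -> 3*53+1 = 160 -> collatz_steps(160)
160 is even -> collatz_steps(80)
80 is even -> collatz_steps(40)
40 is even -> collatz_steps(20)
20 is even -> collatz_steps(10)
10 is even -> collatz_steps(5)
5 is odd -> 3*5+1 = 16 -> collatz_steps(16)
16 is even -> collatz_steps(8)
8 is even -> collatz_steps(4)
4 is even -> collatz_steps(2)
2 is even -> collatz_steps(1)
Reached 1 after 111 steps
= 111


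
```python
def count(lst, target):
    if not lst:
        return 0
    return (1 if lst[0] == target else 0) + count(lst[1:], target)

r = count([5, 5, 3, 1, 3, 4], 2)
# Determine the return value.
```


count([5, 5, 3, 1, 3, 4], 2)
lst[0]=5 != 2: 0 + count([5, 3, 1, 3, 4], 2)
lst[0]=5 != 2: 0 + count([3, 1, 3, 4], 2)
lst[0]=3 != 2: 0 + count([1, 3, 4], 2)
lst[0]=1 != 2: 0 + count([3, 4], 2)
lst[0]=3 != 2: 0 + count([4], 2)
lst[0]=4 != 2: 0 + count([], 2)
= 0


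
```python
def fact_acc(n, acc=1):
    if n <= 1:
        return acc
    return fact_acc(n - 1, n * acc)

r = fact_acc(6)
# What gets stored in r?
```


fact_acc(6, 1)
= fact_acc(5, 6 * 1) = fact_acc(5, 6)
= fact_acc(4, 5 * 6) = fact_acc(4, 30)
= fact_acc(3, 4 * 30) = fact_acc(3, 120)
= fact_acc(2, 3 * 120) = fact_acc(2, 360)
= fact_acc(1, 2 * 360) = fact_acc(1, 720)
n <= 1, return acc = 720


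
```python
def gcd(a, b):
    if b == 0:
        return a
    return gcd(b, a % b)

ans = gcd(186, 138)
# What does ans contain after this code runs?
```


gcd(186, 138)
= gcd(138, 186 % 138) = gcd(138, 48)
= gcd(48, 138 % 48) = gcd(48, 42)
= gcd(42, 48 % 42) = gcd(42, 6)
= gcd(6, 42 % 6) = gcd(6, 0)
b == 0, return a = 6


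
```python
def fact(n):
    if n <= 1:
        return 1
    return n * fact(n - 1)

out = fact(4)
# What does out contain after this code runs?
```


fact(4)
= 4 * fact(3)
= 4 * 3 * fact(2)
= 4 * 3 * 2 * fact(1)
= 4 * 3 * 2 * 1
= 24


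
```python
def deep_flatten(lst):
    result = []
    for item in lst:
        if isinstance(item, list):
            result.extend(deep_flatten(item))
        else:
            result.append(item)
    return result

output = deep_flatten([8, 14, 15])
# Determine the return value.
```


deep_flatten([8, 14, 15])
Processing each element:
  8 is not a list -> append 8
  14 is not a list -> append 14
  15 is not a list -> append 15
= [8, 14, 15]


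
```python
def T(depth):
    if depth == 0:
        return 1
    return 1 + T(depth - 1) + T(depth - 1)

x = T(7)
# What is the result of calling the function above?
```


T(7)
= 1 + T(6) + T(6)
= 1 + 2 * T(6)
T(k) = 2^(k+1) - 1
T(0) = 1
T(1) = 3
T(2) = 7
T(3) = 15
T(4) = 31
T(7) = 2^8 - 1 = 255


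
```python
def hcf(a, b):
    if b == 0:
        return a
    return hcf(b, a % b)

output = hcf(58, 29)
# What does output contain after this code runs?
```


hcf(58, 29)
= hcf(29, 58 % 29) = hcf(29, 0)
b == 0, return a = 29


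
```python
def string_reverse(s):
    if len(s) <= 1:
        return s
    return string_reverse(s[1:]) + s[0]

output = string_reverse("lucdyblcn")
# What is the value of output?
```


string_reverse("lucdyblcn")
= string_reverse("ucdyblcn") + "l"
= string_reverse("cdyblcn") + "u" + "l"
= string_reverse("dyblcn") + "c" + "u" + "l"
= string_reverse("yblcn") + "d" + "c" + "u" + "l"
= string_reverse("blcn") + "y" + "d" + "c" + "u" + "l"
= string_reverse("lcn") + "b" + "y" + "d" + "c" + "u" + "l"
= string_reverse("cn") + "l" + "b" + "y" + "d" + "c" + "u" + "l"
= string_reverse("n") + "c" + "l" + "b" + "y" + "d" + "c" + "u" + "l"
= "n" + "c" + "l" + "b" + "y" + "d" + "c" + "u" + "l"
= "nclbydcul"


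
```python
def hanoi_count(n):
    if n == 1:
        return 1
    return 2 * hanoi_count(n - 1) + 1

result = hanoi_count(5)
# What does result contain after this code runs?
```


hanoi_count(5)
= 2 * hanoi_count(4) + 1
= 2 * (2 * hanoi_count(3) + 1) + 1
= 2 * (2 * (2 * hanoi_count(2) + 1) + 1) + 1
= 2 * (2 * (2 * (2 * hanoi_count(1) + 1) + 1) + 1) + 1
Now compute bottom-up:
hanoi_count(1) = 1
hanoi_count(2) = 2 * 1 + 1 = 3
hanoi_count(3) = 2 * 3 + 1 = 7
hanoi_count(4) = 2 * 7 + 1 = 15
hanoi_count(5) = 2 * 15 + 1 = 31
= 31


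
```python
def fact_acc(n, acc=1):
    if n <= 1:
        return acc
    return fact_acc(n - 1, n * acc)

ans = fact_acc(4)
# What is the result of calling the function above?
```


fact_acc(4, 1)
= fact_acc(3, 4 * 1) = fact_acc(3, 4)
= fact_acc(2, 3 * 4) = fact_acc(2, 12)
= fact_acc(1, 2 * 12) = fact_acc(1, 24)
n <= 1, return acc = 24


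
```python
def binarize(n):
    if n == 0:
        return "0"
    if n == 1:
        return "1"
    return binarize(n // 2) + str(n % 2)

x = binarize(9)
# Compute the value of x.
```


binarize(9)
= binarize(4) + "1"
= binarize(2) + "0" + "1"
= binarize(1) + "0" + "0" + "1"
= "1" + "0" + "0" + "1"
= "1001"


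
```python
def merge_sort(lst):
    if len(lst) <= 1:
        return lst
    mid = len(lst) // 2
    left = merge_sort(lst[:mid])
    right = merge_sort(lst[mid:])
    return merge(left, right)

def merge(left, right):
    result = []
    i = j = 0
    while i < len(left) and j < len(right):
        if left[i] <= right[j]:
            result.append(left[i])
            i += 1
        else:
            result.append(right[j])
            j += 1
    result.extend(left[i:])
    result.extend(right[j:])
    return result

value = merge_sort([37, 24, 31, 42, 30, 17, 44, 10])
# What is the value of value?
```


merge_sort([37, 24, 31, 42, 30, 17, 44, 10])
Split into [37, 24, 31, 42] and [30, 17, 44, 10]
Left sorted: [24, 31, 37, 42]
Right sorted: [10, 17, 30, 44]
Merge [24, 31, 37, 42] and [10, 17, 30, 44]
= [10, 17, 24, 30, 31, 37, 42, 44]


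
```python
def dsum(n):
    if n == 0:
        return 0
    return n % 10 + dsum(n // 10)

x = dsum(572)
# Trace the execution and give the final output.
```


dsum(572)
= 2 + dsum(57)
= 2 + 7 + dsum(5)
= 2 + 7 + 5 + dsum(0)
= 2 + 7 + 5 + 0
= 14


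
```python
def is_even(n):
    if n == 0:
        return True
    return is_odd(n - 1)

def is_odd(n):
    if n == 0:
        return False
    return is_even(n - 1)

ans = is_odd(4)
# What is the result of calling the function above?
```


is_odd(4)
= is_even(3)
= is_odd(2)
= is_even(1)
= is_odd(0)
n == 0: return False
= False


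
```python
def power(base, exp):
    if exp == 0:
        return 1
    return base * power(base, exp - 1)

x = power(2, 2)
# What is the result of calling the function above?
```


power(2, 2)
= 2 * power(2, 1)
= 2 * 2 * power(2, 0)
= 2 * 2 * 1
= 4


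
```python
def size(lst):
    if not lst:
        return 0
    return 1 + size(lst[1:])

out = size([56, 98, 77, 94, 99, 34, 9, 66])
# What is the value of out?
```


size([56, 98, 77, 94, 99, 34, 9, 66])
= 1 + size([98, 77, 94, 99, 34, 9, 66])
= 1 + 1 + size([77, 94, 99, 34, 9, 66])
= 1 + 1 + 1 + size([94, 99, 34, 9, 66])
= 1 + 1 + 1 + 1 + size([99, 34, 9, 66])
= 1 + 1 + 1 + 1 + 1 + size([34, 9, 66])
= 1 + 1 + 1 + 1 + 1 + 1 + size([9, 66])
= 1 + 1 + 1 + 1 + 1 + 1 + 1 + size([66])
= 1 + 1 + 1 + 1 + 1 + 1 + 1 + 1 + size([])
= 1 + 1 + 1 + 1 + 1 + 1 + 1 + 1 + 0
= 8


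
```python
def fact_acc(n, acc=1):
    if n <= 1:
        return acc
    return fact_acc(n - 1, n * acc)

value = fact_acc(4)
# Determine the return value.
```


fact_acc(4, 1)
= fact_acc(3, 4 * 1) = fact_acc(3, 4)
= fact_acc(2, 3 * 4) = fact_acc(2, 12)
= fact_acc(1, 2 * 12) = fact_acc(1, 24)
n <= 1, return acc = 24


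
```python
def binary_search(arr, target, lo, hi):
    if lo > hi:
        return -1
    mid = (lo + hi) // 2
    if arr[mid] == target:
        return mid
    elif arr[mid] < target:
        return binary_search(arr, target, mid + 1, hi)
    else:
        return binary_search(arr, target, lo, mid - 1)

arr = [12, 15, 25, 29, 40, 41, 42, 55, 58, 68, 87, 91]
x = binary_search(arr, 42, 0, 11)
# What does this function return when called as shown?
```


binary_search(arr, 42, 0, 11)
lo=0, hi=11, mid=5, arr[mid]=41
41 < 42, search right half
lo=6, hi=11, mid=8, arr[mid]=58
58 > 42, search left half
lo=6, hi=7, mid=6, arr[mid]=42
arr[6] == 42, found at index 6
= 6


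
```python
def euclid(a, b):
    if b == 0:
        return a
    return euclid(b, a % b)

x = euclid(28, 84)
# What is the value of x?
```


euclid(28, 84)
= euclid(84, 28 % 84) = euclid(84, 28)
= euclid(28, 84 % 28) = euclid(28, 0)
b == 0, return a = 28


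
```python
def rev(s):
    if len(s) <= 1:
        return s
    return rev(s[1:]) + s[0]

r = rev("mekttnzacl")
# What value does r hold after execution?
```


rev("mekttnzacl")
= rev("ekttnzacl") + "m"
= rev("kttnzacl") + "e" + "m"
= rev("ttnzacl") + "k" + "e" + "m"
= rev("tnzacl") + "t" + "k" + "e" + "m"
= rev("nzacl") + "t" + "t" + "k" + "e" + "m"
= rev("zacl") + "n" + "t" + "t" + "k" + "e" + "m"
= rev("acl") + "z" + "n" + "t" + "t" + "k" + "e" + "m"
= rev("cl") + "a" + "z" + "n" + "t" + "t" + "k" + "e" + "m"
= rev("l") + "c" + "a" + "z" + "n" + "t" + "t" + "k" + "e" + "m"
= "l" + "c" + "a" + "z" + "n" + "t" + "t" + "k" + "e" + "m"
= "lcaznttkem"


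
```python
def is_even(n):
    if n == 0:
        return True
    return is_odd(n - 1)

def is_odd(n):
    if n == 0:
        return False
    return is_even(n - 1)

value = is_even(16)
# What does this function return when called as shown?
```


is_even(16)
= is_odd(15)
= is_even(14)
= is_odd(13)
= is_even(12)
= is_odd(11)
= is_even(10)
= is_odd(9)
= is_even(8)
= is_odd(7)
= is_even(6)
= is_odd(5)
= is_even(4)
= is_odd(3)
= is_even(2)
= is_odd(1)
= is_even(0)
n == 0: return True
= True


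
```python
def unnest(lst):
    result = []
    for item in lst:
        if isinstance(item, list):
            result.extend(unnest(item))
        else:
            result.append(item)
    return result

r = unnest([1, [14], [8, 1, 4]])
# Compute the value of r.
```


unnest([1, [14], [8, 1, 4]])
Processing each element:
  1 is not a list -> append 1
  [14] is a list -> unnest recursively -> [14]
  [8, 1, 4] is a list -> unnest recursively -> [8, 1, 4]
= [1, 14, 8, 1, 4]


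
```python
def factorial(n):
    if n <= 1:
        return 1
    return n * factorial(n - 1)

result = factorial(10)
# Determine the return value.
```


factorial(10)
= 10 * factorial(9)
= 10 * 9 * factorial(8)
= 10 * 9 * 8 * factorial(7)
= 10 * 9 * 8 * 7 * factorial(6)
= 10 * 9 * 8 * 7 * 6 * factorial(5)
= 10 * 9 * 8 * 7 * 6 * 5 * factorial(4)
= 10 * 9 * 8 * 7 * 6 * 5 * 4 * factorial(3)
= 10 * 9 * 8 * 7 * 6 * 5 * 4 * 3 * factorial(2)
= 10 * 9 * 8 * 7 * 6 * 5 * 4 * 3 * 2 * factorial(1)
= 10 * 9 * 8 * 7 * 6 * 5 * 4 * 3 * 2 * 1
= 3628800


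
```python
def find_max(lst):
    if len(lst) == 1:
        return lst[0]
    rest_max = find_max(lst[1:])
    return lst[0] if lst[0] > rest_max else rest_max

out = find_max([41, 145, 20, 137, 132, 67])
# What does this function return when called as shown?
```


find_max([41, 145, 20, 137, 132, 67])
= compare 41 with find_max([145, 20, 137, 132, 67])
= compare 145 with find_max([20, 137, 132, 67])
= compare 20 with find_max([137, 132, 67])
= compare 137 with find_max([132, 67])
= compare 132 with find_max([67])
Base: find_max([67]) = 67
compare 132 with 67: max = 132
compare 137 with 132: max = 137
compare 20 with 137: max = 137
compare 145 with 137: max = 145
compare 41 with 145: max = 145
= 145


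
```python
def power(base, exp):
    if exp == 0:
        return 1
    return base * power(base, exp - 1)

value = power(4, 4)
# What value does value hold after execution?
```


power(4, 4)
= 4 * power(4, 3)
= 4 * 4 * power(4, 2)
= 4 * 4 * 4 * power(4, 1)
= 4 * 4 * 4 * 4 * power(4, 0)
= 4 * 4 * 4 * 4 * 1
= 256


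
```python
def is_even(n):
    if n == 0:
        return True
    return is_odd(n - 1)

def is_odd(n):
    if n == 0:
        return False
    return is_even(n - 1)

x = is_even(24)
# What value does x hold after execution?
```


is_even(24)
= is_odd(23)
= is_even(22)
= is_odd(21)
= is_even(20)
= is_odd(19)
= is_even(18)
= is_odd(17)
= is_even(16)
= is_odd(15)
= is_even(14)
= is_odd(13)
= is_even(12)
= is_odd(11)
= is_even(10)
= is_odd(9)
= is_even(8)
= is_odd(7)
= is_even(6)
= is_odd(5)
= is_even(4)
= is_odd(3)
= is_even(2)
= is_odd(1)
= is_even(0)
n == 0: return True
= True


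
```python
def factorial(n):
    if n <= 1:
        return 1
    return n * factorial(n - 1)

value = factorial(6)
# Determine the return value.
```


factorial(6)
= 6 * factorial(5)
= 6 * 5 * factorial(4)
= 6 * 5 * 4 * factorial(3)
= 6 * 5 * 4 * 3 * factorial(2)
= 6 * 5 * 4 * 3 * 2 * factorial(1)
= 6 * 5 * 4 * 3 * 2 * 1
= 720


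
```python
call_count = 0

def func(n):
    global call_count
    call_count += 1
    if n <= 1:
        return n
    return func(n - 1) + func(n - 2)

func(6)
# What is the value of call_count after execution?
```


func(6) calls func(5) and func(4); each non-base call branches into two more.
Let C(k) = total number of calls made by func(k), including the call to func(k) itself.
Base cases: C(0) = 1, C(1) = 1
Recurrence: C(k) = 1 + C(k-1) + C(k-2)
  C(2) = 1 + C(1) + C(0) = 1 + 1 + 1 = 3
  C(3) = 1 + C(2) + C(1) = 1 + 3 + 1 = 5
  C(4) = 1 + C(3) + C(2) = 1 + 5 + 3 = 9
  C(5) = 1 + C(4) + C(3) = 1 + 9 + 5 = 15
  C(6) = 1 + C(5) + C(4) = 1 + 15 + 9 = 25
Total calls = C(6) = 25


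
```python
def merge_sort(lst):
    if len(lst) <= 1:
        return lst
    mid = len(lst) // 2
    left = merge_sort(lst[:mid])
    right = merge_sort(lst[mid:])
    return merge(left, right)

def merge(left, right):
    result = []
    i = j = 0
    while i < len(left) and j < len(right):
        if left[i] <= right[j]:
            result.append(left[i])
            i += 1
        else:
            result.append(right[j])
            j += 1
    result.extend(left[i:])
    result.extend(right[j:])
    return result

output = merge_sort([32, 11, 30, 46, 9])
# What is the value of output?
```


merge_sort([32, 11, 30, 46, 9])
Split into [32, 11] and [30, 46, 9]
Left sorted: [11, 32]
Right sorted: [9, 30, 46]
Merge [11, 32] and [9, 30, 46]
= [9, 11, 30, 32, 46]


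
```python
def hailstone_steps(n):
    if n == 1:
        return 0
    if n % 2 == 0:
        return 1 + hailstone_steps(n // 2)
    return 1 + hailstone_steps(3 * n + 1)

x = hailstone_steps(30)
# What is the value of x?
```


hailstone_steps(30)
30 is even -> hailstone_steps(15)
15 is odd -> 3*15+1 = 46 -> hailstone_steps(46)
46 is even -> hailstone_steps(23)
23 is odd -> 3*23+1 = 70 -> hailstone_steps(70)
70 is even -> hailstone_steps(35)
35 is odd -> 3*35+1 = 106 -> hailstone_steps(106)
106 is even -> hailstone_steps(53)
53 is odd -> 3*53+1 = 160 -> hailstone_steps(160)
160 is even -> hailstone_steps(80)
80 is even -> hailstone_steps(40)
40 is even -> hailstone_steps(20)
20 is even -> hailstone_steps(10)
10 is even -> hailstone_steps(5)
5 is odd -> 3*5+1 = 16 -> hailstone_steps(16)
16 is even -> hailstone_steps(8)
8 is even -> hailstone_steps(4)
4 is even -> hailstone_steps(2)
2 is even -> hailstone_steps(1)
Reached 1 after 18 steps
= 18


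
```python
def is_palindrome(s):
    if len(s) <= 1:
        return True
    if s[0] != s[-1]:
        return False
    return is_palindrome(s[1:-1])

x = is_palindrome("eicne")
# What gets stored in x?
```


is_palindrome("eicne")
"eicne": s[0]='e' == s[-1]='e' -> is_palindrome("icn")
"icn": s[0]='i' != s[-1]='n' -> False
= False


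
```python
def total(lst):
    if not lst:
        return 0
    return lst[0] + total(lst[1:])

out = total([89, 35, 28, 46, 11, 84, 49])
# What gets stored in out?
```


total([89, 35, 28, 46, 11, 84, 49])
= 89 + total([35, 28, 46, 11, 84, 49])
= 89 + 35 + total([28, 46, 11, 84, 49])
= 89 + 35 + 28 + total([46, 11, 84, 49])
= 89 + 35 + 28 + 46 + total([11, 84, 49])
= 89 + 35 + 28 + 46 + 11 + total([84, 49])
= 89 + 35 + 28 + 46 + 11 + 84 + total([49])
= 89 + 35 + 28 + 46 + 11 + 84 + 49 + total([])
= 89 + 35 + 28 + 46 + 11 + 84 + 49 + 0
= 342


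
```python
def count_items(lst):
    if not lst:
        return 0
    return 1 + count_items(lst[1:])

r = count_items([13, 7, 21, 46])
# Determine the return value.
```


count_items([13, 7, 21, 46])
= 1 + count_items([7, 21, 46])
= 1 + 1 + count_items([21, 46])
= 1 + 1 + 1 + count_items([46])
= 1 + 1 + 1 + 1 + count_items([])
= 1 + 1 + 1 + 1 + 0
= 4


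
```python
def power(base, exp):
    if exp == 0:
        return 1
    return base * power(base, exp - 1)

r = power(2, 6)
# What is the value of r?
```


power(2, 6)
= 2 * power(2, 5)
= 2 * 2 * power(2, 4)
= 2 * 2 * 2 * power(2, 3)
= 2 * 2 * 2 * 2 * power(2, 2)
= 2 * 2 * 2 * 2 * 2 * power(2, 1)
= 2 * 2 * 2 * 2 * 2 * 2 * power(2, 0)
= 2 * 2 * 2 * 2 * 2 * 2 * 1
= 64


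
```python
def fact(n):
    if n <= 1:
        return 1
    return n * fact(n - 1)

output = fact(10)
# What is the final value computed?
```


fact(10)
= 10 * fact(9)
= 10 * 9 * fact(8)
= 10 * 9 * 8 * fact(7)
= 10 * 9 * 8 * 7 * fact(6)
= 10 * 9 * 8 * 7 * 6 * fact(5)
= 10 * 9 * 8 * 7 * 6 * 5 * fact(4)
= 10 * 9 * 8 * 7 * 6 * 5 * 4 * fact(3)
= 10 * 9 * 8 * 7 * 6 * 5 * 4 * 3 * fact(2)
= 10 * 9 * 8 * 7 * 6 * 5 * 4 * 3 * 2 * fact(1)
= 10 * 9 * 8 * 7 * 6 * 5 * 4 * 3 * 2 * 1
= 3628800


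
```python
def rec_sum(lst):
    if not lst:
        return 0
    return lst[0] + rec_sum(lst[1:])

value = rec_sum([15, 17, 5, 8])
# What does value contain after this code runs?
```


rec_sum([15, 17, 5, 8])
= 15 + rec_sum([17, 5, 8])
= 15 + 17 + rec_sum([5, 8])
= 15 + 17 + 5 + rec_sum([8])
= 15 + 17 + 5 + 8 + rec_sum([])
= 15 + 17 + 5 + 8 + 0
= 45


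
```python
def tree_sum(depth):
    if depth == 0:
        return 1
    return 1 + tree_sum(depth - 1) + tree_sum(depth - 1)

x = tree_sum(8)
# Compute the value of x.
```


tree_sum(8)
= 1 + tree_sum(7) + tree_sum(7)
= 1 + 2 * tree_sum(7)
tree_sum(k) = 2^(k+1) - 1
tree_sum(0) = 1
tree_sum(1) = 3
tree_sum(2) = 7
tree_sum(3) = 15
tree_sum(4) = 31
tree_sum(8) = 2^9 - 1 = 511


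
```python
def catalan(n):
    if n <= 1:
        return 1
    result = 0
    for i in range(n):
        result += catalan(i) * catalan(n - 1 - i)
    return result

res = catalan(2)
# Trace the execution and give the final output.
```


catalan(2)
= sum of catalan(i) * catalan(2-1-i) for i in 0..1
  catalan(0)*catalan(1) = 1*1 = 1
  catalan(1)*catalan(0) = 1*1 = 1
= 1 + 1
= 2


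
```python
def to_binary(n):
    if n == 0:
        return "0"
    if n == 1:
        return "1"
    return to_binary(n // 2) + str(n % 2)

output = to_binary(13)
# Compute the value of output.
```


to_binary(13)
= to_binary(6) + "1"
= to_binary(3) + "0" + "1"
= to_binary(1) + "1" + "0" + "1"
= "1" + "1" + "0" + "1"
= "1101"


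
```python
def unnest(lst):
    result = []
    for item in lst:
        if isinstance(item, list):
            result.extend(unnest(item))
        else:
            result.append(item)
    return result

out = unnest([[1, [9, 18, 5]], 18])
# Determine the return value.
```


unnest([[1, [9, 18, 5]], 18])
Processing each element:
  [1, [9, 18, 5]] is a list -> unnest recursively -> [1, 9, 18, 5]
  18 is not a list -> append 18
= [1, 9, 18, 5, 18]


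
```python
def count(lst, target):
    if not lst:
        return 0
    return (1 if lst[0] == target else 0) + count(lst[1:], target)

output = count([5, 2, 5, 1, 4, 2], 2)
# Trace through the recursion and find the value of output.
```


count([5, 2, 5, 1, 4, 2], 2)
lst[0]=5 != 2: 0 + count([2, 5, 1, 4, 2], 2)
lst[0]=2 == 2: 1 + count([5, 1, 4, 2], 2)
lst[0]=5 != 2: 0 + count([1, 4, 2], 2)
lst[0]=1 != 2: 0 + count([4, 2], 2)
lst[0]=4 != 2: 0 + count([2], 2)
lst[0]=2 == 2: 1 + count([], 2)
= 2


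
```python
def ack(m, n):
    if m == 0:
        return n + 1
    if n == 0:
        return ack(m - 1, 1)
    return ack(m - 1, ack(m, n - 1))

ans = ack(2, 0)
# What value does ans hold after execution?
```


ack(2, 0)
n == 0: return ack(1, 1)
= ack(1, 1) = 3
= 3


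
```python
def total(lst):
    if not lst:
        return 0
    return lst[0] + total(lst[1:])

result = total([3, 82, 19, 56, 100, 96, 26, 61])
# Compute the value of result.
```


total([3, 82, 19, 56, 100, 96, 26, 61])
= 3 + total([82, 19, 56, 100, 96, 26, 61])
= 3 + 82 + total([19, 56, 100, 96, 26, 61])
= 3 + 82 + 19 + total([56, 100, 96, 26, 61])
= 3 + 82 + 19 + 56 + total([100, 96, 26, 61])
= 3 + 82 + 19 + 56 + 100 + total([96, 26, 61])
= 3 + 82 + 19 + 56 + 100 + 96 + total([26, 61])
= 3 + 82 + 19 + 56 + 100 + 96 + 26 + total([61])
= 3 + 82 + 19 + 56 + 100 + 96 + 26 + 61 + total([])
= 3 + 82 + 19 + 56 + 100 + 96 + 26 + 61 + 0
= 443


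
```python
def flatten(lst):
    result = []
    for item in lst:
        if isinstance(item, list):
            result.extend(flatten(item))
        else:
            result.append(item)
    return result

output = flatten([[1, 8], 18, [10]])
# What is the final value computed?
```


flatten([[1, 8], 18, [10]])
Processing each element:
  [1, 8] is a list -> flatten recursively -> [1, 8]
  18 is not a list -> append 18
  [10] is a list -> flatten recursively -> [10]
= [1, 8, 18, 10]


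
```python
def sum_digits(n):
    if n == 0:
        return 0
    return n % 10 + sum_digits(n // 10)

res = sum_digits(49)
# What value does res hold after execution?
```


sum_digits(49)
= 9 + sum_digits(4)
= 9 + 4 + sum_digits(0)
= 9 + 4 + 0
= 13


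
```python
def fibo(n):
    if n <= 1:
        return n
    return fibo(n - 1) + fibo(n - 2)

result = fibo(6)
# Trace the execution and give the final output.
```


fibo(6)
= fibo(5) + fibo(4)
= (fibo(4) + fibo(3)) + fibo(4)
Computing bottom-up: fibo(0)=0, fibo(1)=1, fibo(2)=1, fibo(3)=2, fibo(4)=3, fibo(5)=5, fibo(6)=8
= 8


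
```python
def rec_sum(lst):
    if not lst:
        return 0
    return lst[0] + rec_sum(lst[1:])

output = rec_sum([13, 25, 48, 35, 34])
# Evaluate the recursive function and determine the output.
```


rec_sum([13, 25, 48, 35, 34])
= 13 + rec_sum([25, 48, 35, 34])
= 13 + 25 + rec_sum([48, 35, 34])
= 13 + 25 + 48 + rec_sum([35, 34])
= 13 + 25 + 48 + 35 + rec_sum([34])
= 13 + 25 + 48 + 35 + 34 + rec_sum([])
= 13 + 25 + 48 + 35 + 34 + 0
= 155


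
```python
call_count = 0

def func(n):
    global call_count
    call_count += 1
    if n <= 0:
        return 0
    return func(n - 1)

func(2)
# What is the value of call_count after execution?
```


func(2) calls func(1) calls ... calls func(0)
Total calls: 2 + 1 (for base case) = 3


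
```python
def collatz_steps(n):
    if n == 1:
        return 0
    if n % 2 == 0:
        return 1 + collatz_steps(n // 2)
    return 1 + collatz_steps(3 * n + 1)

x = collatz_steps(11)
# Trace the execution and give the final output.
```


collatz_steps(11)
11 is odd -> 3*11+1 = 34 -> collatz_steps(34)
34 is even -> collatz_steps(17)
17 is odd -> 3*17+1 = 52 -> collatz_steps(52)
52 is even -> collatz_steps(26)
26 is even -> collatz_steps(13)
13 is odd -> 3*13+1 = 40 -> collatz_steps(40)
40 is even -> collatz_steps(20)
20 is even -> collatz_steps(10)
10 is even -> collatz_steps(5)
5 is odd -> 3*5+1 = 16 -> collatz_steps(16)
16 is even -> collatz_steps(8)
8 is even -> collatz_steps(4)
4 is even -> collatz_steps(2)
2 is even -> collatz_steps(1)
Reached 1 after 14 steps
= 14


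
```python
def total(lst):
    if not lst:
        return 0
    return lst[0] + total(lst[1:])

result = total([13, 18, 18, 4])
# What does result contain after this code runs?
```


total([13, 18, 18, 4])
= 13 + total([18, 18, 4])
= 13 + 18 + total([18, 4])
= 13 + 18 + 18 + total([4])
= 13 + 18 + 18 + 4 + total([])
= 13 + 18 + 18 + 4 + 0
= 53


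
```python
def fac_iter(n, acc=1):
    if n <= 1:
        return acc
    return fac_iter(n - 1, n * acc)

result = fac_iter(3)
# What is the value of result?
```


fac_iter(3, 1)
= fac_iter(2, 3 * 1) = fac_iter(2, 3)
= fac_iter(1, 2 * 3) = fac_iter(1, 6)
n <= 1, return acc = 6


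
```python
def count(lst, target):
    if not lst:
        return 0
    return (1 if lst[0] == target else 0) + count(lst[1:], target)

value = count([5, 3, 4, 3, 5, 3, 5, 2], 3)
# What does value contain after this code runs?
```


count([5, 3, 4, 3, 5, 3, 5, 2], 3)
lst[0]=5 != 3: 0 + count([3, 4, 3, 5, 3, 5, 2], 3)
lst[0]=3 == 3: 1 + count([4, 3, 5, 3, 5, 2], 3)
lst[0]=4 != 3: 0 + count([3, 5, 3, 5, 2], 3)
lst[0]=3 == 3: 1 + count([5, 3, 5, 2], 3)
lst[0]=5 != 3: 0 + count([3, 5, 2], 3)
lst[0]=3 == 3: 1 + count([5, 2], 3)
lst[0]=5 != 3: 0 + count([2], 3)
lst[0]=2 != 3: 0 + count([], 3)
= 3


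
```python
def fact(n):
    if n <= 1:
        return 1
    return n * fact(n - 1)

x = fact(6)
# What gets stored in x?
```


fact(6)
= 6 * fact(5)
= 6 * 5 * fact(4)
= 6 * 5 * 4 * fact(3)
= 6 * 5 * 4 * 3 * fact(2)
= 6 * 5 * 4 * 3 * 2 * fact(1)
= 6 * 5 * 4 * 3 * 2 * 1
= 720


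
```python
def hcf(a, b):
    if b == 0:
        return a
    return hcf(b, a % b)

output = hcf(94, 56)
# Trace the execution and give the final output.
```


hcf(94, 56)
= hcf(56, 94 % 56) = hcf(56, 38)
= hcf(38, 56 % 38) = hcf(38, 18)
= hcf(18, 38 % 18) = hcf(18, 2)
= hcf(2, 18 % 2) = hcf(2, 0)
b == 0, return a = 2


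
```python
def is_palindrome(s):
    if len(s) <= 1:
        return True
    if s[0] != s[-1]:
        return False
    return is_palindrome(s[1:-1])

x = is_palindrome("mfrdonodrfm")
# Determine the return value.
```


is_palindrome("mfrdonodrfm")
"mfrdonodrfm": s[0]='m' == s[-1]='m' -> is_palindrome("frdonodrf")
"frdonodrf": s[0]='f' == s[-1]='f' -> is_palindrome("rdonodr")
"rdonodr": s[0]='r' == s[-1]='r' -> is_palindrome("donod")
"donod": s[0]='d' == s[-1]='d' -> is_palindrome("ono")
"ono": s[0]='o' == s[-1]='o' -> is_palindrome("n")
"n": len <= 1 -> True
= True


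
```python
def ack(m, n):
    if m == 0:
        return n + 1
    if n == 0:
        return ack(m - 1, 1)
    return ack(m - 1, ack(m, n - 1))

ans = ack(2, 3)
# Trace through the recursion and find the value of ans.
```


ack(2, 3)
= ack(1, ack(2, 2))
First compute ack(2, 2) = 7
= ack(1, 7)
= 9


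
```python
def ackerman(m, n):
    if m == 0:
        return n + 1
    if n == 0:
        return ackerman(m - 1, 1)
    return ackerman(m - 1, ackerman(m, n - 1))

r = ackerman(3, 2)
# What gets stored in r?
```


ackerman(3, 2)
= ackerman(2, ackerman(3, 1))
First compute ackerman(3, 1) = 13
= ackerman(2, 13)
= 29


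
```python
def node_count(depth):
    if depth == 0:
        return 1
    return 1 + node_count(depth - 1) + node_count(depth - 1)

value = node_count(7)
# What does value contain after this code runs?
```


node_count(7)
= 1 + node_count(6) + node_count(6)
= 1 + 2 * node_count(6)
node_count(k) = 2^(k+1) - 1
node_count(0) = 1
node_count(1) = 3
node_count(2) = 7
node_count(3) = 15
node_count(4) = 31
node_count(7) = 2^8 - 1 = 255


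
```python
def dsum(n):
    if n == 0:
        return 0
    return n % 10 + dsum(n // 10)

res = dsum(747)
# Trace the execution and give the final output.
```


dsum(747)
= 7 + dsum(74)
= 7 + 4 + dsum(7)
= 7 + 4 + 7 + dsum(0)
= 7 + 4 + 7 + 0
= 18
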